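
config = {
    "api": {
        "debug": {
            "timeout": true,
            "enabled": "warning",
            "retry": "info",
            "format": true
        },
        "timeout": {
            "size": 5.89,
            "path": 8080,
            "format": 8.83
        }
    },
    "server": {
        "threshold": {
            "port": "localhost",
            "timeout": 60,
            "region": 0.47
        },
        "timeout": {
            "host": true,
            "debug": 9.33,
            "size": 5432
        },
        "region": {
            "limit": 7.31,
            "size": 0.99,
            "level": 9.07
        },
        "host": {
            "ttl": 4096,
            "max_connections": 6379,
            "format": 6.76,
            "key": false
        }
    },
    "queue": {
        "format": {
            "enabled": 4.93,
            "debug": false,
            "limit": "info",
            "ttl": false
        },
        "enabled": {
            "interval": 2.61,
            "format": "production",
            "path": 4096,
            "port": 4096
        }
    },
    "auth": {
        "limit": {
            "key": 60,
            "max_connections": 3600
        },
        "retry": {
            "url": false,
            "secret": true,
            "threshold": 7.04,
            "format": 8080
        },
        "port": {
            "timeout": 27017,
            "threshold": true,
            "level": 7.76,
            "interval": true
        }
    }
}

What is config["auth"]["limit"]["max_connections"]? 3600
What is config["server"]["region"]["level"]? 9.07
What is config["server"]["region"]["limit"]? 7.31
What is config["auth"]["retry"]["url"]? False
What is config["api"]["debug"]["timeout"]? True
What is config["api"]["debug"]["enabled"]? "warning"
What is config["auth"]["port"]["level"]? 7.76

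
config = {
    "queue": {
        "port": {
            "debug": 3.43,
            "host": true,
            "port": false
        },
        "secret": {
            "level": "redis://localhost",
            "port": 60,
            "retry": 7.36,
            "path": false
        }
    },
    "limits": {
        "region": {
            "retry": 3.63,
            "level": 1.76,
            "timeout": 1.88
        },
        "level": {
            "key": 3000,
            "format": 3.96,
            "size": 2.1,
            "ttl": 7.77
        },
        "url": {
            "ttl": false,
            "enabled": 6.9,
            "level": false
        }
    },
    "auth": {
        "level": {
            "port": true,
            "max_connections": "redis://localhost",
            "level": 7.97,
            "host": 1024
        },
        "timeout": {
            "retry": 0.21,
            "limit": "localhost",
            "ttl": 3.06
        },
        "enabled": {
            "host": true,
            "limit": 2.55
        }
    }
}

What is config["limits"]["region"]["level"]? 1.76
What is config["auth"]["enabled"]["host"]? True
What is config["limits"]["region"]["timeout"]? 1.88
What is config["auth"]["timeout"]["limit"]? "localhost"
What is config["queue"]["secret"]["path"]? False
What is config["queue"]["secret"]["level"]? "redis://localhost"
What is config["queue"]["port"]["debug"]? 3.43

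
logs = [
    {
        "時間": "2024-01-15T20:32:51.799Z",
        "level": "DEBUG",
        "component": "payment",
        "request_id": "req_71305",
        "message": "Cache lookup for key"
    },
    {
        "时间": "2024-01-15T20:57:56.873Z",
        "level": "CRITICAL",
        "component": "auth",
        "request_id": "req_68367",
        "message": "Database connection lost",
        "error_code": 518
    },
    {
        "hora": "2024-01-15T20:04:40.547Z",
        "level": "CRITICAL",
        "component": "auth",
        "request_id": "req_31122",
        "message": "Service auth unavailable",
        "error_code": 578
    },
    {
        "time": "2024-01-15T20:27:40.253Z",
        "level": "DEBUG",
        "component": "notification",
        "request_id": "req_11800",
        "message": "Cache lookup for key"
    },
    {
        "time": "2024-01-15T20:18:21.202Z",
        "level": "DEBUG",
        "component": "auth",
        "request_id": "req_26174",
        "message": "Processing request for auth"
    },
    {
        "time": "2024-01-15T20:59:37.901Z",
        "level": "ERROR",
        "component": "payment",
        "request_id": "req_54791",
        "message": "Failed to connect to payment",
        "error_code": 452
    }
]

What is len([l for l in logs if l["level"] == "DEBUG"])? 3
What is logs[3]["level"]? "DEBUG"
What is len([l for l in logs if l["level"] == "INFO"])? 0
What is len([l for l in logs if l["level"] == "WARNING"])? 0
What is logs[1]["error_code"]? 518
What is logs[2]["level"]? "CRITICAL"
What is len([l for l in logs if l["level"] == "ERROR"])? 1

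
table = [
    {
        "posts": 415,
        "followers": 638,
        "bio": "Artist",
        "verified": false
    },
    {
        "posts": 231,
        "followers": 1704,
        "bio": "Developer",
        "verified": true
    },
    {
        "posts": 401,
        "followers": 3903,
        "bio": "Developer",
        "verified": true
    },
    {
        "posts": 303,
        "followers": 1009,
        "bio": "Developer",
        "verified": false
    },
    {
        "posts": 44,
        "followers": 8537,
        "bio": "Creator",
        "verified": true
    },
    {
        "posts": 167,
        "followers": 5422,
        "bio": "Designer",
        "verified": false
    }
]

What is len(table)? 6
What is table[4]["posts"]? 44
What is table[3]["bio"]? "Developer"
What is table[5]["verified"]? False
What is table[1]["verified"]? True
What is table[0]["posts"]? 415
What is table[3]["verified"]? False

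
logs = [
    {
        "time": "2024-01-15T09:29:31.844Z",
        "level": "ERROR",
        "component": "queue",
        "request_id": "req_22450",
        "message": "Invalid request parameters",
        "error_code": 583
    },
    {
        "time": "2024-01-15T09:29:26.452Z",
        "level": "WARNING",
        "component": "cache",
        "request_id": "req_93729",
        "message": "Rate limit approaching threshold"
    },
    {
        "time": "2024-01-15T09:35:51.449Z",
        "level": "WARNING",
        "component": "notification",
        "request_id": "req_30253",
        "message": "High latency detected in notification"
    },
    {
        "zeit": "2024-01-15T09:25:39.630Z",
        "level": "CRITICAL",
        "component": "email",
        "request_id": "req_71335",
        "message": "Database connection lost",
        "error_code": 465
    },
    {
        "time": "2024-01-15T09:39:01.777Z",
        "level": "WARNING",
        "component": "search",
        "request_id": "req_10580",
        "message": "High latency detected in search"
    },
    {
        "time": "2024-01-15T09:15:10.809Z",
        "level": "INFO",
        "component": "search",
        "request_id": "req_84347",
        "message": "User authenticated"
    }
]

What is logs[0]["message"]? "Invalid request parameters"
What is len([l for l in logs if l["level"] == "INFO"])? 1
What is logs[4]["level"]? "WARNING"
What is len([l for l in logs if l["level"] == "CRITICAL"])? 1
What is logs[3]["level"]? "CRITICAL"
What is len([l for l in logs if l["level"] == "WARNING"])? 3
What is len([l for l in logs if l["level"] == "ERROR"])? 1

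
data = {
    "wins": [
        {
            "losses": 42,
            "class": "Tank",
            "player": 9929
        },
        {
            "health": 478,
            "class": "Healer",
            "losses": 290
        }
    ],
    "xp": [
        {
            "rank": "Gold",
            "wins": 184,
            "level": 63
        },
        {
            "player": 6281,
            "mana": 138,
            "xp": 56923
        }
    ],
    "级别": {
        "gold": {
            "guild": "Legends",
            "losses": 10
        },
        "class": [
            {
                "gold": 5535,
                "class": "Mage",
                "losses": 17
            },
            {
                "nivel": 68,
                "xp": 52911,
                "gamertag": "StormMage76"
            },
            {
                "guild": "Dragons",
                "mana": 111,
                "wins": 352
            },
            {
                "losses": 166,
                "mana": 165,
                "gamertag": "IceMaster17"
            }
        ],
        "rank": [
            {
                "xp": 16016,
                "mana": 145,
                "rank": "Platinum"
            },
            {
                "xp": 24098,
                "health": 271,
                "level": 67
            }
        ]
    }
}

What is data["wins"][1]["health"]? 478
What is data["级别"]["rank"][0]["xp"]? 16016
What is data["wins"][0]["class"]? "Tank"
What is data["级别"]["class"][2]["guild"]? "Dragons"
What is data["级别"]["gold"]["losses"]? 10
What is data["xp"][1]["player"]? 6281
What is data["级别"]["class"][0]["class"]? "Mage"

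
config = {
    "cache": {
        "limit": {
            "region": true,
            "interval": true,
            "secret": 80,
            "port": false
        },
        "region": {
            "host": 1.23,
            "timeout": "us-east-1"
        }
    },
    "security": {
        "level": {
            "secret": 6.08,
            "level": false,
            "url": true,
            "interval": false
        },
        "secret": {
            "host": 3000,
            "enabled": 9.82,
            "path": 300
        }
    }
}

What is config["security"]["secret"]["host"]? 3000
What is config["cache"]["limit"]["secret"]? 80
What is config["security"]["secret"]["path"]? 300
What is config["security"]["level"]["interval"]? False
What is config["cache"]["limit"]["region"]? True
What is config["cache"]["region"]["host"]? 1.23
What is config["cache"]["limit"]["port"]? False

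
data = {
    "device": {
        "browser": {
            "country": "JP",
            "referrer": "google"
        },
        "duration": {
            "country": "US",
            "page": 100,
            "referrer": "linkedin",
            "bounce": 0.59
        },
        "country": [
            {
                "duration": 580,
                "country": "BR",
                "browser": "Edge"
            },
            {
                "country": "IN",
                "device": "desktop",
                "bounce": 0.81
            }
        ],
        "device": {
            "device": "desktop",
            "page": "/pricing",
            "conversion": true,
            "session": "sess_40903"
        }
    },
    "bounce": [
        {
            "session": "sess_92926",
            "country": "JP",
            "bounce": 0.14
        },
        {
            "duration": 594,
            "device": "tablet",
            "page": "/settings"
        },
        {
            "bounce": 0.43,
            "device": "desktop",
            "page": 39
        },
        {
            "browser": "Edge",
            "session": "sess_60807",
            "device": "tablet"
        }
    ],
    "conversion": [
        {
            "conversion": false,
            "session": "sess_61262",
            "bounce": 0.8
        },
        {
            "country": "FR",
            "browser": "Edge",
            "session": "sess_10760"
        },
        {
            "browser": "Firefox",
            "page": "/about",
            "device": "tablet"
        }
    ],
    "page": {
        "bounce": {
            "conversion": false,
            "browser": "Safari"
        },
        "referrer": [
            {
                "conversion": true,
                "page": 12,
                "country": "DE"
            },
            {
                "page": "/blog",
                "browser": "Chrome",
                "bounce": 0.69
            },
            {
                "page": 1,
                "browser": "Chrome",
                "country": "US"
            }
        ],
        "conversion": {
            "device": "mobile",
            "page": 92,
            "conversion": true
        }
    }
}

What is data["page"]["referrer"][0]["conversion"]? True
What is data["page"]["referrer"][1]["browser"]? "Chrome"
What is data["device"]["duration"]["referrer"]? "linkedin"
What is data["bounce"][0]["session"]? "sess_92926"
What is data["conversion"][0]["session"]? "sess_61262"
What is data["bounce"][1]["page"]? "/settings"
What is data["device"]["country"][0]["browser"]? "Edge"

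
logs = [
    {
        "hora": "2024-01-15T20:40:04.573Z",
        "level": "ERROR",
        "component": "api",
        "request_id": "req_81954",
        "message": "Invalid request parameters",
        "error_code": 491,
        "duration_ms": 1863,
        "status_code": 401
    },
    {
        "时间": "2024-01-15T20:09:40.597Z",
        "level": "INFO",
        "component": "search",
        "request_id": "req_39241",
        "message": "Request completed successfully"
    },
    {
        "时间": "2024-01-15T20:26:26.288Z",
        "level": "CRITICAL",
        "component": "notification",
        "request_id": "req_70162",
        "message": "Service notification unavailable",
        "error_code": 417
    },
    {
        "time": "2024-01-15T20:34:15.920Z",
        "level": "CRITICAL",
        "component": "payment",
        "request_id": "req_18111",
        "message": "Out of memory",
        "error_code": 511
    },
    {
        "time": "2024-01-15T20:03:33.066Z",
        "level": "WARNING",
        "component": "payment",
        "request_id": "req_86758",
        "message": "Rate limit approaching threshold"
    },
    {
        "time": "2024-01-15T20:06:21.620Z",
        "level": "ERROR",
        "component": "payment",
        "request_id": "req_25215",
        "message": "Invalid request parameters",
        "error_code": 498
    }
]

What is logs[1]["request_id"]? "req_39241"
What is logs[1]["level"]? "INFO"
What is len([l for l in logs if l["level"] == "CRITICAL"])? 2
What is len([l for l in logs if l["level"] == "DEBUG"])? 0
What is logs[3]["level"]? "CRITICAL"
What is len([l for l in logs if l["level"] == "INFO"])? 1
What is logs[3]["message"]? "Out of memory"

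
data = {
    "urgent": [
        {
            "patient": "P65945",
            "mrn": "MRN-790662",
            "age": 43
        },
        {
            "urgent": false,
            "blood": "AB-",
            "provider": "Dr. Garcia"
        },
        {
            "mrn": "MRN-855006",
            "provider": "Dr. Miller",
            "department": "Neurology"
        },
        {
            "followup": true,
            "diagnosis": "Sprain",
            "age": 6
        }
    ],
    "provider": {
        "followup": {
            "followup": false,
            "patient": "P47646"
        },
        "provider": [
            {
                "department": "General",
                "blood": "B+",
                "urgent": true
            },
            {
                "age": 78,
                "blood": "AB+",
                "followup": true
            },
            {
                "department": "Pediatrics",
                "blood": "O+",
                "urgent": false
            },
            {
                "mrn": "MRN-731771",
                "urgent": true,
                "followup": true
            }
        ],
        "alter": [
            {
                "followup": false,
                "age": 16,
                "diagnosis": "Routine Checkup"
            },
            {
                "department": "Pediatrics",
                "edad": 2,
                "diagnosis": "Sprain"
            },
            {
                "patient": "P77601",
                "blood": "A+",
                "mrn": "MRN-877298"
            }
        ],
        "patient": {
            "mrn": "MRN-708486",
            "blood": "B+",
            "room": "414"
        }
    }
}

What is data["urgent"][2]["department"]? "Neurology"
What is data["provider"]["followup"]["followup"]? False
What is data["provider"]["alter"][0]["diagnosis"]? "Routine Checkup"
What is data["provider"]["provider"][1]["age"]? 78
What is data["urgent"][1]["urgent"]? False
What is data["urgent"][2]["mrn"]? "MRN-855006"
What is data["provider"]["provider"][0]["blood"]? "B+"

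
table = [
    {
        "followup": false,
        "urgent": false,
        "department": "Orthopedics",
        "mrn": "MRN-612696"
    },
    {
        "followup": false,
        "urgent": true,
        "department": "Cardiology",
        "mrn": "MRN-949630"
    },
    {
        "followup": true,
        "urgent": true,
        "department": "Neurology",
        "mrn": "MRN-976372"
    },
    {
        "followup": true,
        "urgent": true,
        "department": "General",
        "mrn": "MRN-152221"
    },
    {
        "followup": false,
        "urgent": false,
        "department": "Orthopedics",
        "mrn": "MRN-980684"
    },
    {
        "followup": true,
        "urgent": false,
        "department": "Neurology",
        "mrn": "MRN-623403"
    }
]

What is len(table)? 6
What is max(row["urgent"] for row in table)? True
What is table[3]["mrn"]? "MRN-152221"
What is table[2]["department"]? "Neurology"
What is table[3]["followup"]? True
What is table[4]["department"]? "Orthopedics"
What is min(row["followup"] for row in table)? False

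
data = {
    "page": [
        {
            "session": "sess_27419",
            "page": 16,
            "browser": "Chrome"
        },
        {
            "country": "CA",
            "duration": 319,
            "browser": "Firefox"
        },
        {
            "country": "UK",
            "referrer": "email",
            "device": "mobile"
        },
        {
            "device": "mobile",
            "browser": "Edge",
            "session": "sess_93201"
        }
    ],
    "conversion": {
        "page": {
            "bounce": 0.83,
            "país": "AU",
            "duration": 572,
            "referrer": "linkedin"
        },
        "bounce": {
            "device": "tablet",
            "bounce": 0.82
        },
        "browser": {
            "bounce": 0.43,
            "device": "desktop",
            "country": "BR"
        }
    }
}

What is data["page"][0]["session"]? "sess_27419"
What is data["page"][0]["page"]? 16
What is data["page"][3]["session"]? "sess_93201"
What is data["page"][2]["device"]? "mobile"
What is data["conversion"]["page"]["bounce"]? 0.83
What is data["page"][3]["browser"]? "Edge"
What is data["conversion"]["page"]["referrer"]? "linkedin"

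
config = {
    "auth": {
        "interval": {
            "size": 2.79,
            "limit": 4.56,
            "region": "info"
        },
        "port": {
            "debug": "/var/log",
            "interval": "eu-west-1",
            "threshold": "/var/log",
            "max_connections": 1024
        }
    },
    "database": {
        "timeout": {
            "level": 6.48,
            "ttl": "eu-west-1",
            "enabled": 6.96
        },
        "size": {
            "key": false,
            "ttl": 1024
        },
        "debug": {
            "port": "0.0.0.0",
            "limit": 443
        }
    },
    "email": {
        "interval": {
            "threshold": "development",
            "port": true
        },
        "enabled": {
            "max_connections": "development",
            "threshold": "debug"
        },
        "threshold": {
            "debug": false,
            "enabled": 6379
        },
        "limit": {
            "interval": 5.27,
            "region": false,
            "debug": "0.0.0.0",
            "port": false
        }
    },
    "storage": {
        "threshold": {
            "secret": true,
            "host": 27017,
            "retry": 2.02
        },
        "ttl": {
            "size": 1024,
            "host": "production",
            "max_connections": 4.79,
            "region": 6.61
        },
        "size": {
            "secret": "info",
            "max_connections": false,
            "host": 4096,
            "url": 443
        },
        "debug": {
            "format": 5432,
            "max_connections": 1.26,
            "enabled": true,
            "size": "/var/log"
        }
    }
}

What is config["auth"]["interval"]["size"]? 2.79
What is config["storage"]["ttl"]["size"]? 1024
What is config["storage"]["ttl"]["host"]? "production"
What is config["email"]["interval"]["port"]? True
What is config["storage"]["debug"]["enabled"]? True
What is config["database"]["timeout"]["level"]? 6.48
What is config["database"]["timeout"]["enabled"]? 6.96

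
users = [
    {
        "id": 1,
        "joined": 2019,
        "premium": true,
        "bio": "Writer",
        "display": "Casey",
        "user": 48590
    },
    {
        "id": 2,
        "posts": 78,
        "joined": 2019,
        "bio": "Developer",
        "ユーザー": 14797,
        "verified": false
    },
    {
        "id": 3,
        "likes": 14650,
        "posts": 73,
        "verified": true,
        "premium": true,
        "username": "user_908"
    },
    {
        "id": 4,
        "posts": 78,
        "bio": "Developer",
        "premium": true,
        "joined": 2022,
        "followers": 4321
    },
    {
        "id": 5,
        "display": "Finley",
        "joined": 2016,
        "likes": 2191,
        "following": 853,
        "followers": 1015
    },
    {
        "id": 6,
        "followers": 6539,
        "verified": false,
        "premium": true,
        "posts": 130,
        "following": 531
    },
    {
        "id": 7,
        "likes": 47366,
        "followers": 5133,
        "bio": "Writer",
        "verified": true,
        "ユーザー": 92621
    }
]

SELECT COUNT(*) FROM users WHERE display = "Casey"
1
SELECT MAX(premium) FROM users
True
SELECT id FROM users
[1, 2, 3, 4, 5, 6, 7]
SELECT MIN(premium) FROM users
True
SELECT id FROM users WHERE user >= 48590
[1]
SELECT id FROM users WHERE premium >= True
[1, 3, 4, 6]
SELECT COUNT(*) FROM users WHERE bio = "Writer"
2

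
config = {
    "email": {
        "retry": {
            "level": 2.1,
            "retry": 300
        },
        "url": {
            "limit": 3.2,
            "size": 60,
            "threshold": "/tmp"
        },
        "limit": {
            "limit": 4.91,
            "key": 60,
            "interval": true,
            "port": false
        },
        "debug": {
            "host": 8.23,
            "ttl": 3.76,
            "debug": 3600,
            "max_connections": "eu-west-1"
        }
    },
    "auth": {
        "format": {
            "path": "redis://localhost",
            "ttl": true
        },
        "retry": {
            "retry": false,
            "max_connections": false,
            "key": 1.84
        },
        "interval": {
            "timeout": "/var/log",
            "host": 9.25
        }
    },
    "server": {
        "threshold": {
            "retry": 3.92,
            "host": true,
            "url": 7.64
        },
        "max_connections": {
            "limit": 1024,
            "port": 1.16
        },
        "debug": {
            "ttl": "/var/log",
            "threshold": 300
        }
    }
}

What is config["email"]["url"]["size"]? 60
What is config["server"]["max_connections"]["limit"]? 1024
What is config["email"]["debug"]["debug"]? 3600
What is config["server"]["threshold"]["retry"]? 3.92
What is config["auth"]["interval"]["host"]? 9.25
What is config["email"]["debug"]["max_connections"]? "eu-west-1"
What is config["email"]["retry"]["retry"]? 300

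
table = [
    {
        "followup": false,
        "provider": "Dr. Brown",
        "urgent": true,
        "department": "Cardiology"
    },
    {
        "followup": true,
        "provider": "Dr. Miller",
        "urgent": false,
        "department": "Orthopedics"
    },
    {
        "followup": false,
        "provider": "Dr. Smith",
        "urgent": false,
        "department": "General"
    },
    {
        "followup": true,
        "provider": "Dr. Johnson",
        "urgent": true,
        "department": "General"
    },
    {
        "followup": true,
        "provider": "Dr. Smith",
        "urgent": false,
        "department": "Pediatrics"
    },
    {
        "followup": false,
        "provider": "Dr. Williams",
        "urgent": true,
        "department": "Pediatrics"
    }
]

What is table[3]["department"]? "General"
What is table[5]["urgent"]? True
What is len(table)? 6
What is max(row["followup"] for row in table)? True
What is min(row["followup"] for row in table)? False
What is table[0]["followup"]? False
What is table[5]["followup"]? False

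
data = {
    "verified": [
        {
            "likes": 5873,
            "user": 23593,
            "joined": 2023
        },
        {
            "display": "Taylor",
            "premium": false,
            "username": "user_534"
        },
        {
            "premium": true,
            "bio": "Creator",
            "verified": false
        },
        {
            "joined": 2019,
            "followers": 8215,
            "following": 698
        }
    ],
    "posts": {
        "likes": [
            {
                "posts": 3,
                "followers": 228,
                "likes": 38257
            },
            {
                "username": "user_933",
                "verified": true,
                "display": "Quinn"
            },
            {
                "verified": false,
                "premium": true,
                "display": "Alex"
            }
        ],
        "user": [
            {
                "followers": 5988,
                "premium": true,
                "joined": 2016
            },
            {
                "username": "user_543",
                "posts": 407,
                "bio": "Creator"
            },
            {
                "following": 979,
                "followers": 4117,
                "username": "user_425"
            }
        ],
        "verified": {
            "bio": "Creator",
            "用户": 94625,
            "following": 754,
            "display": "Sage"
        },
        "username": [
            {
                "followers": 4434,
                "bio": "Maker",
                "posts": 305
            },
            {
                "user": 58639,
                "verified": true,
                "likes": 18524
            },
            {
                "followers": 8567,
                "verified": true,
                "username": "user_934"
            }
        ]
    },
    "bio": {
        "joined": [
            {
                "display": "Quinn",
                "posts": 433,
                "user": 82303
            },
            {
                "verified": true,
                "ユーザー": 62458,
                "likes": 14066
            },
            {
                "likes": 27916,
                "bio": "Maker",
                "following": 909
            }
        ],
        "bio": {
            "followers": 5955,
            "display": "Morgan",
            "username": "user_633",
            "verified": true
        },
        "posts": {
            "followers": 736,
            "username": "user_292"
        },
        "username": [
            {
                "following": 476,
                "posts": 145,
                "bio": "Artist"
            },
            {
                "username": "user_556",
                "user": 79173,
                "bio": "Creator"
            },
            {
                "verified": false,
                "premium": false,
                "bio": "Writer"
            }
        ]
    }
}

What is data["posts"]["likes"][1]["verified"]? True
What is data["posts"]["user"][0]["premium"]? True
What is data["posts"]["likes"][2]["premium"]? True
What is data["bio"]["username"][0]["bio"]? "Artist"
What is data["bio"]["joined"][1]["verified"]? True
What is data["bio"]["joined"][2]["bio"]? "Maker"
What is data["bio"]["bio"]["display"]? "Morgan"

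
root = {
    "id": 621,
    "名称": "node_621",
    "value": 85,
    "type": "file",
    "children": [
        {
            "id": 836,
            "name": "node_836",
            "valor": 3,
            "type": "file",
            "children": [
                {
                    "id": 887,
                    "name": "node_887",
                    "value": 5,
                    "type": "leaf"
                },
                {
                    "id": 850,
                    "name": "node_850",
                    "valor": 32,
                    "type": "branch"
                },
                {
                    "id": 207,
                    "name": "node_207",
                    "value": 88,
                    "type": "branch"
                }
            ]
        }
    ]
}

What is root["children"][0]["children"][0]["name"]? "node_887"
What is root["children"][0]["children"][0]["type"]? "leaf"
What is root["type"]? "file"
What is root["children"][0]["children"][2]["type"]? "branch"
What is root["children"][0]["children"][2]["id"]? 207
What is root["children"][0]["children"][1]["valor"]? 32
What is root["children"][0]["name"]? "node_836"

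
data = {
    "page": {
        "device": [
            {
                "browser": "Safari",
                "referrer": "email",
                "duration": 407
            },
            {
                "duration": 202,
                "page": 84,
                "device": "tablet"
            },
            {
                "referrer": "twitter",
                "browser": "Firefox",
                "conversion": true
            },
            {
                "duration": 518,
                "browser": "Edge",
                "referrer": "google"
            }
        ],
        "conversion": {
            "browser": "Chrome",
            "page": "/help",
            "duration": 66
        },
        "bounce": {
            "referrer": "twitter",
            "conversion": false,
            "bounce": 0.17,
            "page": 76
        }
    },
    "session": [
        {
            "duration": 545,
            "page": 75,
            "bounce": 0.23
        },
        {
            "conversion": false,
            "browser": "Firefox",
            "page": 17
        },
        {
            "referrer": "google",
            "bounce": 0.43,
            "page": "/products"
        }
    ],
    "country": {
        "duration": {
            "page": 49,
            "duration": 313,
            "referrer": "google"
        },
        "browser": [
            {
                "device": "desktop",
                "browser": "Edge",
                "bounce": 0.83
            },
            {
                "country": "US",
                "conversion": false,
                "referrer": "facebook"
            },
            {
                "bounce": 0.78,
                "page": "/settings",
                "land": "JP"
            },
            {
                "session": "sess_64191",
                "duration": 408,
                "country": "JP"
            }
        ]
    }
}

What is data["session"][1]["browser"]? "Firefox"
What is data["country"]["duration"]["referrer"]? "google"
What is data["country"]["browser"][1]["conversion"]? False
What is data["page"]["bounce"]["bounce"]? 0.17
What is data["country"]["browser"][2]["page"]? "/settings"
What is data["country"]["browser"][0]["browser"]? "Edge"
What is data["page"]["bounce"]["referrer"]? "twitter"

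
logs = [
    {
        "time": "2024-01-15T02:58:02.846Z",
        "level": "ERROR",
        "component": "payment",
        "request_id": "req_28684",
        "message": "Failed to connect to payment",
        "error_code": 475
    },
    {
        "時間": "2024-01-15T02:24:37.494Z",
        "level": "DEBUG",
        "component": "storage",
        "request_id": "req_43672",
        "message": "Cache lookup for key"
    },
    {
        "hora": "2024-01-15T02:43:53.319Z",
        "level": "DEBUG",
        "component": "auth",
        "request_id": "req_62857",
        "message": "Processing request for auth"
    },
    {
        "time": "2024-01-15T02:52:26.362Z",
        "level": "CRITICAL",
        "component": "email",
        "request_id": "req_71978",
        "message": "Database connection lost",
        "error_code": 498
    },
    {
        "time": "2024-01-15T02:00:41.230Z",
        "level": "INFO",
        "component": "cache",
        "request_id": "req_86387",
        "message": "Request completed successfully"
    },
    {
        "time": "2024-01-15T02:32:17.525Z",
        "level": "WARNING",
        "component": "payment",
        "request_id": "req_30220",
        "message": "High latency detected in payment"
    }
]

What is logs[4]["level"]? "INFO"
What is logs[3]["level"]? "CRITICAL"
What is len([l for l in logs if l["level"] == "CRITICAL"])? 1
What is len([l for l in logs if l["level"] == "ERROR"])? 1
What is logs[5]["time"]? "2024-01-15T02:32:17.525Z"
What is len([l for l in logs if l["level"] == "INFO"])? 1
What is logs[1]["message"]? "Cache lookup for key"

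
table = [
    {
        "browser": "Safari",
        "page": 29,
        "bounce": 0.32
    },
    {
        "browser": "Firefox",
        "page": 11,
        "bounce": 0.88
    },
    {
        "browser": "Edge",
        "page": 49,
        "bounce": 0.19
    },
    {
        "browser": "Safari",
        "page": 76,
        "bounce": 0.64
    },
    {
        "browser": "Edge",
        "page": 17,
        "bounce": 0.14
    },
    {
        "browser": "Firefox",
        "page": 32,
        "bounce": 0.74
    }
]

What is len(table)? 6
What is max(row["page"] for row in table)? 76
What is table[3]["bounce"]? 0.64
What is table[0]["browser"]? "Safari"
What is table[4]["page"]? 17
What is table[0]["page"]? 29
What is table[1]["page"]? 11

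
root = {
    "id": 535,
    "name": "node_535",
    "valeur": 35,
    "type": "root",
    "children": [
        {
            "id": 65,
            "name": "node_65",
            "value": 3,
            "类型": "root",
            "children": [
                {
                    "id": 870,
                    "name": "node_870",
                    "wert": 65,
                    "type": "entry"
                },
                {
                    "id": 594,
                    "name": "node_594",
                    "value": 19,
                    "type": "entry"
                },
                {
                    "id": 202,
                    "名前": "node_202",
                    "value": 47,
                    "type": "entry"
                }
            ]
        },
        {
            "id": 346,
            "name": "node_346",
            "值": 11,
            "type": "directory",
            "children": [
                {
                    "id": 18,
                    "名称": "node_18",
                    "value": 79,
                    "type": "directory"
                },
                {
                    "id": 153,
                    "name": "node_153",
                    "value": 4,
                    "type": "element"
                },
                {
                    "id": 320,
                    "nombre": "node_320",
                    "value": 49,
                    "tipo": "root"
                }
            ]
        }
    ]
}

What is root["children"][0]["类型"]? "root"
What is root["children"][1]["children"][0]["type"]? "directory"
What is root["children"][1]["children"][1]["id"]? 153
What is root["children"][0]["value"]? 3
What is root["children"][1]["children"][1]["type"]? "element"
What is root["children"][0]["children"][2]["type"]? "entry"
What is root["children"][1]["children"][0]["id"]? 18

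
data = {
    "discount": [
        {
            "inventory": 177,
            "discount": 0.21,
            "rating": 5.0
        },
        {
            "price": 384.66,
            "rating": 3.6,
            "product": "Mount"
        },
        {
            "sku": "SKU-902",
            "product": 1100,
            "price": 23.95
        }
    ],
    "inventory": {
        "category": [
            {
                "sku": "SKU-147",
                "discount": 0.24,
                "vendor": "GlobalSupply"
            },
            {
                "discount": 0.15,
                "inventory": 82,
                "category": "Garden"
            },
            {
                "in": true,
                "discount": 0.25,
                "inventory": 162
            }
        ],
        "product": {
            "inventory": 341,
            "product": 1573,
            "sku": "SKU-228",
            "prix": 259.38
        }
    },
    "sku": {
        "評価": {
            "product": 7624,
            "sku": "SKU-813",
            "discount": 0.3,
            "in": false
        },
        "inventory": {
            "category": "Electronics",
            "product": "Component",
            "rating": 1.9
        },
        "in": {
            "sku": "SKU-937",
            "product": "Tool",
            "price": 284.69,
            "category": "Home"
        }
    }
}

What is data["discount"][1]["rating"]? 3.6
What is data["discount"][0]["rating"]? 5.0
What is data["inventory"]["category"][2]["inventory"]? 162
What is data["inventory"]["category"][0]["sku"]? "SKU-147"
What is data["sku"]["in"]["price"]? 284.69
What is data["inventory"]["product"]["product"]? 1573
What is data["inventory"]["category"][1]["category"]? "Garden"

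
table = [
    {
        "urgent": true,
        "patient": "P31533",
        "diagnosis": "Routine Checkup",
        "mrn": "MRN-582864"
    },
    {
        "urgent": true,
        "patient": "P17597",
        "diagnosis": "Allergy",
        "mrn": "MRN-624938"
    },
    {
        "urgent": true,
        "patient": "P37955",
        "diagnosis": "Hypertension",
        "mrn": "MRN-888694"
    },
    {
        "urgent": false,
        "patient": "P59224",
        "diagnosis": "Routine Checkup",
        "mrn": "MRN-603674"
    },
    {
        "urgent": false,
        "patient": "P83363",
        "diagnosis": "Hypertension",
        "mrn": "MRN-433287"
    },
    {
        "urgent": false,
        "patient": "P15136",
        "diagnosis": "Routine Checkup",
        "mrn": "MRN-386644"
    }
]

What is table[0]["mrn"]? "MRN-582864"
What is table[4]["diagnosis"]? "Hypertension"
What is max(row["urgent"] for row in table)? True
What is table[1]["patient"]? "P17597"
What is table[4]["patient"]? "P83363"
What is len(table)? 6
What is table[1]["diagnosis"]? "Allergy"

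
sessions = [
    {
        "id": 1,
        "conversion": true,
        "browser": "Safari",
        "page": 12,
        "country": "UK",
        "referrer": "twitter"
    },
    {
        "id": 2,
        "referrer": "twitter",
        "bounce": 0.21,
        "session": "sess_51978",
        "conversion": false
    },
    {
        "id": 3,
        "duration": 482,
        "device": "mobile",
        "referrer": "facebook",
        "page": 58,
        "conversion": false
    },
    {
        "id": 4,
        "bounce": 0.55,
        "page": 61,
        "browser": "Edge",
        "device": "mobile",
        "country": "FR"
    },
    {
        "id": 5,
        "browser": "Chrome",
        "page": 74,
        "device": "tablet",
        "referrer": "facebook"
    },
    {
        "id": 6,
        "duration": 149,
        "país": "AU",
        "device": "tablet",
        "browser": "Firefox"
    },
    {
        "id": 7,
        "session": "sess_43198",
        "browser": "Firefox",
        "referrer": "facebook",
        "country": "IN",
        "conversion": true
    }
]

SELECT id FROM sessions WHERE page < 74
[1, 3, 4]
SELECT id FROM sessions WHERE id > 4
[5, 6, 7]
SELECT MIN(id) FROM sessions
1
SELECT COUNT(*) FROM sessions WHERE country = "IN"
1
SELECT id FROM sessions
[1, 2, 3, 4, 5, 6, 7]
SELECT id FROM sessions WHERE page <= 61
[1, 3, 4]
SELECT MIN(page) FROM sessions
12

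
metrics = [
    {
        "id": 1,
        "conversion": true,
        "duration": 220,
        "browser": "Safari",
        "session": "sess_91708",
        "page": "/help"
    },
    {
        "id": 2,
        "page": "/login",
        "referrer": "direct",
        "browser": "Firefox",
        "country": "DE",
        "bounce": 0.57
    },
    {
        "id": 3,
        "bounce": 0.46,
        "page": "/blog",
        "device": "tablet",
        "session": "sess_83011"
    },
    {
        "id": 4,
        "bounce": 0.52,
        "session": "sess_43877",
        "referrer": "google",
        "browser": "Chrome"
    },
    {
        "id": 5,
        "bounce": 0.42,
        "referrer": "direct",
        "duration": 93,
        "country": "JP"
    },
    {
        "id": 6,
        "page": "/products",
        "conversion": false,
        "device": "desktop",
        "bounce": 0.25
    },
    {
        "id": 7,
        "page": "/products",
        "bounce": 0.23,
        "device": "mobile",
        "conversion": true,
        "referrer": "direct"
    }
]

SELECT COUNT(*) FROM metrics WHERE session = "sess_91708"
1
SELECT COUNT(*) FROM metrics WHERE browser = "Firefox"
1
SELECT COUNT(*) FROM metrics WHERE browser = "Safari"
1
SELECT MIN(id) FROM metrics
1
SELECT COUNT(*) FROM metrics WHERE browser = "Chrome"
1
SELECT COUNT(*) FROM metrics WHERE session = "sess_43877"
1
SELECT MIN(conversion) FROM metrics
False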